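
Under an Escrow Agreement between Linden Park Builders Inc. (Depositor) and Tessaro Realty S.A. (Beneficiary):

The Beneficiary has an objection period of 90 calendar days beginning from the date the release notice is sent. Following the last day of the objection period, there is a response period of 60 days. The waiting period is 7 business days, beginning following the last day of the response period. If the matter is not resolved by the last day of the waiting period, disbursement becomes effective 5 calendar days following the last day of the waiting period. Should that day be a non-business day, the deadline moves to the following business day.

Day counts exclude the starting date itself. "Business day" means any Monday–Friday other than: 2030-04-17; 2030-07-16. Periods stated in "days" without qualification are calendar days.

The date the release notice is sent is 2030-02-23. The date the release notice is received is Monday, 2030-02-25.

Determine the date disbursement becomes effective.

The last day of the objection period: 2030-02-23 + 90 days = 2030-05-24.
Adding 60 calendar days to 2030-05-24 gives 2030-07-23, which is the last day of the response period.
The last day of the waiting period: counting 7 business days from Tuesday, 2030-07-23 (Jul 24, Jul 25, Jul 26, Jul 29, Jul 30, Jul 31, Aug 1, skipping weekends) reaches Thursday, 2030-08-01.
The date disbursement becomes effective: 5 calendar days after 2030-08-01 is 2030-08-06. 2030-08-06 is a Tuesday and is not a listed holiday, so no roll-forward applies.

2030-08-06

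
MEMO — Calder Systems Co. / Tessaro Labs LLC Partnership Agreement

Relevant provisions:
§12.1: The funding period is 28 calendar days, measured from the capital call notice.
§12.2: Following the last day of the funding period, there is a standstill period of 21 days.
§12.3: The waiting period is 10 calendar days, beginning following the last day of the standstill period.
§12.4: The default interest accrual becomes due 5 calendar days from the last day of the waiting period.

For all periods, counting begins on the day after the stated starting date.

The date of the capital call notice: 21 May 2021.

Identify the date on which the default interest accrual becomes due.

The last day of the funding period: 21 May 2021 + 28 days = 18 June 2021.
The last day of the standstill period: 21 calendar days after 18 June 2021 is 9 July 2021.
The last day of the waiting period: 10 calendar days after 9 July 2021 is 19 July 2021.
The date on which the default interest accrual becomes due: 5 calendar days after 19 July 2021 is 24 July 2021.

24 July 2021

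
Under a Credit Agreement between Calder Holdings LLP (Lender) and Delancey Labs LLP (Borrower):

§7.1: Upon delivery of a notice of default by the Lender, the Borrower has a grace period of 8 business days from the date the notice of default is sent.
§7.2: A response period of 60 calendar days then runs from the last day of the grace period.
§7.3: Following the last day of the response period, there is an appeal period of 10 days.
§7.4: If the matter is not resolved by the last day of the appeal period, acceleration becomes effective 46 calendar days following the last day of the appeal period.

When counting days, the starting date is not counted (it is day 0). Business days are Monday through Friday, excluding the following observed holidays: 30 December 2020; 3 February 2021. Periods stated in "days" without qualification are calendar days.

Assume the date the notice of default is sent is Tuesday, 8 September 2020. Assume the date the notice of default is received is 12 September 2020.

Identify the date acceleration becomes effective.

The last day of the grace period: counting 8 business days from Tuesday, 8 September 2020 (Sep 9, Sep 10, Sep 11, Sep 14, Sep 15, Sep 16, Sep 17, Sep 18, skipping weekends) reaches Friday, 18 September 2020.
The last day of the response period: 18 September 2020 + 60 days = 17 November 2020.
Adding 10 calendar days to 17 November 2020 gives 27 November 2020, which is the last day of the appeal period.
The date acceleration becomes effective: 27 November 2020 + 46 days = 12 January 2021.

12 January 2021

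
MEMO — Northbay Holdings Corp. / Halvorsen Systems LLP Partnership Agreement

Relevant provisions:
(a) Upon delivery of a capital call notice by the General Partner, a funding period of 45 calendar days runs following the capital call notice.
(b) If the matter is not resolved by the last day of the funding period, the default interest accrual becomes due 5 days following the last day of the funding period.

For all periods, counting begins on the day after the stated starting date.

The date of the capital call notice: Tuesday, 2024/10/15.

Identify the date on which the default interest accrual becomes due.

Adding 45 calendar days to 2024/10/15 gives 2024/11/29, which is the last day of the funding period.
Adding 5 calendar days to 2024/11/29 gives 2024/12/04, which is the date on which the default interest accrual becomes due.

2024/12/04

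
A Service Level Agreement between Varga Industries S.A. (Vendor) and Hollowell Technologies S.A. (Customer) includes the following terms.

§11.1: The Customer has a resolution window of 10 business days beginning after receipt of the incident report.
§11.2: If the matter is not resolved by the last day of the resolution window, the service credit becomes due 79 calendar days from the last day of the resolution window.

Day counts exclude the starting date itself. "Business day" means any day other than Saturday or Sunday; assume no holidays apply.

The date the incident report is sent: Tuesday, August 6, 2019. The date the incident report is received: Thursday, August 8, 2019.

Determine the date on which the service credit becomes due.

The last day of the resolution window: counting 10 business days from Thursday, August 8, 2019 (Aug 9, Aug 12, Aug 13, Aug 14, Aug 15, Aug 16, Aug 19, Aug 20, Aug 21, Aug 22, skipping weekends) reaches Thursday, August 22, 2019.
Adding 79 calendar days to August 22, 2019 gives November 9, 2019, which is the date on which the service credit becomes due.

November 9, 2019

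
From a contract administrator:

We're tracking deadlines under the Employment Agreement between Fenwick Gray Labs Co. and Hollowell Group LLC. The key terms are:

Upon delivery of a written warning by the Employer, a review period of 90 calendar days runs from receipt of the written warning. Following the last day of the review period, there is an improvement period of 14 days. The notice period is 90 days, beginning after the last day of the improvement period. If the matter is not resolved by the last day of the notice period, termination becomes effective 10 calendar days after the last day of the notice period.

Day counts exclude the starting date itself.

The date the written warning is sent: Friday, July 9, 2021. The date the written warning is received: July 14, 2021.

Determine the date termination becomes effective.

The last day of the review period: 90 calendar days after July 14, 2021 is October 12, 2021.
Adding 14 calendar days to October 12, 2021 gives October 26, 2021, which is the last day of the improvement period.
The last day of the notice period: October 26, 2021 + 90 days = January 24, 2022.
The date termination becomes effective: 10 calendar days after January 24, 2022 is February 3, 2022.

February 3, 2022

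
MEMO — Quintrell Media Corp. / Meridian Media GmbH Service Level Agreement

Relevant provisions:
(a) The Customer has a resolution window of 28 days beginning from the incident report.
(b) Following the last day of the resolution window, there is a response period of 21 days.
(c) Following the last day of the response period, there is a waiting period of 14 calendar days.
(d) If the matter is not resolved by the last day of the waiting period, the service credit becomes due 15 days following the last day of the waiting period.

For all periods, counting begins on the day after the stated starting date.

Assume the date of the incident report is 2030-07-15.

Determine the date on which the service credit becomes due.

The last day of the resolution window: 28 calendar days after 2030-07-15 is 2030-08-12.
The last day of the response period: 2030-08-12 + 21 days = 2030-09-02.
Adding 14 calendar days to 2030-09-02 gives 2030-09-16, which is the last day of the waiting period.
The date on which the service credit becomes due: 15 calendar days after 2030-09-16 is 2030-10-01.

2030-10-01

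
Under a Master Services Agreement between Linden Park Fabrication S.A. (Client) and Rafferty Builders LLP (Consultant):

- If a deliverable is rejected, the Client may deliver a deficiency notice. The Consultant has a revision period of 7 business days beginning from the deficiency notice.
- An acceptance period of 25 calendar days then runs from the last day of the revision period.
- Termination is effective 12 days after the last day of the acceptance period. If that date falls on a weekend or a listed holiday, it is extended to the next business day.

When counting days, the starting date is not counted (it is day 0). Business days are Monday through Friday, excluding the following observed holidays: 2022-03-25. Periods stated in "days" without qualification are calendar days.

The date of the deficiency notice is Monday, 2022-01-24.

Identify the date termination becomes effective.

From Monday, 2022-01-24, 7 business days (Jan 25, Jan 26, Jan 27, Jan 28, Jan 31, Feb 1, Feb 2, skipping weekends) brings us to Wednesday, 2022-02-02, which is the last day of the revision period.
The last day of the acceptance period: 2022-02-02 + 25 days = 2022-02-27.
Adding 12 calendar days to 2022-02-27 gives 2022-03-11, which is the date termination becomes effective. 2022-03-11 is a Friday and is not a listed holiday, so no roll-forward applies.

2022-03-11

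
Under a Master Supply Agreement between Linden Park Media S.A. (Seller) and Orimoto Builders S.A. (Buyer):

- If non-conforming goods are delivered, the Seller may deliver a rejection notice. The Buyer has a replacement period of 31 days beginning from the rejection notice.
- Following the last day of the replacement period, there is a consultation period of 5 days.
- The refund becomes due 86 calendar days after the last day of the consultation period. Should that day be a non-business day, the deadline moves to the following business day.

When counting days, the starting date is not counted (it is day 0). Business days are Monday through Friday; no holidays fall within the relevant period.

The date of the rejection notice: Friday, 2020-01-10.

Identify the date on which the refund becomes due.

The last day of the replacement period: 2020-01-10 + 31 days = 2020-02-10.
Adding 5 calendar days to 2020-02-10 gives 2020-02-15, which is the last day of the consultation period.
The date on which the refund becomes due: 2020-02-15 + 86 days = 2020-05-11. 2020-05-11 is a Monday, so no roll-forward applies.

2020-05-11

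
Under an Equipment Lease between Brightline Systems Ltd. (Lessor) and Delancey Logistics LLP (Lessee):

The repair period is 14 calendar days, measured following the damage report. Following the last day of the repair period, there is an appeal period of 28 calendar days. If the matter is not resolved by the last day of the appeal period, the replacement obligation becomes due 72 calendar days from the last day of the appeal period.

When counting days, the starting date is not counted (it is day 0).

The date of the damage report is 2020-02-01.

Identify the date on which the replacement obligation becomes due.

Adding 14 calendar days to 2020-02-01 gives 2020-02-15, which is the last day of the repair period.
Adding 28 calendar days to 2020-02-15 gives 2020-03-14, which is the last day of the appeal period.
The date on which the replacement obligation becomes due: 2020-03-14 + 72 days = 2020-05-25.

2020-05-25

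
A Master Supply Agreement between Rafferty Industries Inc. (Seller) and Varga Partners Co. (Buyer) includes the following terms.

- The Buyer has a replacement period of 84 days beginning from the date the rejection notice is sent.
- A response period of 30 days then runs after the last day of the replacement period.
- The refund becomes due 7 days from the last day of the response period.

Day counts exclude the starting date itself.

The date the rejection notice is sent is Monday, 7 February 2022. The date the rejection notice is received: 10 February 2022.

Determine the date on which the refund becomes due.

8 June 2022

The last day of the replacement period: 84 calendar days after 7 February 2022 is 2 May 2022.
The last day of the response period: 2 May 2022 + 30 days = 1 June 2022.
Adding 7 calendar days to 1 June 2022 gives 8 June 2022, which is the date on which the refund becomes due.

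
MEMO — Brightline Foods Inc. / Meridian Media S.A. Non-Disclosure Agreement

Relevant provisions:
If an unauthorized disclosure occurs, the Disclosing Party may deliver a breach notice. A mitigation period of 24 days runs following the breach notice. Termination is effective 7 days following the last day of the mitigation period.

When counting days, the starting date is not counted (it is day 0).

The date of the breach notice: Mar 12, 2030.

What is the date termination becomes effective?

The last day of the mitigation period: Mar 12, 2030 + 24 days = Apr 5, 2030.
The date termination becomes effective: 7 calendar days after Apr 5, 2030 is Apr 12, 2030.

Apr 12, 2030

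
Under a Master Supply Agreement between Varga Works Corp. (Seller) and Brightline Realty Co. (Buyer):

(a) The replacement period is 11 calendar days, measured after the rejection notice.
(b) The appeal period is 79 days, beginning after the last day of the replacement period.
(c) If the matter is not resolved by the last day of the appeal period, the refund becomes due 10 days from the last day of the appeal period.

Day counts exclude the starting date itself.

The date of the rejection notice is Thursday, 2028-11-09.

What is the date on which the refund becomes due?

The last day of the replacement period: 11 calendar days after 2028-11-09 is 2028-11-20.
The last day of the appeal period: 79 calendar days after 2028-11-20 is 2029-02-07.
Adding 10 calendar days to 2029-02-07 gives 2029-02-17, which is the date on which the refund becomes due.

2029-02-17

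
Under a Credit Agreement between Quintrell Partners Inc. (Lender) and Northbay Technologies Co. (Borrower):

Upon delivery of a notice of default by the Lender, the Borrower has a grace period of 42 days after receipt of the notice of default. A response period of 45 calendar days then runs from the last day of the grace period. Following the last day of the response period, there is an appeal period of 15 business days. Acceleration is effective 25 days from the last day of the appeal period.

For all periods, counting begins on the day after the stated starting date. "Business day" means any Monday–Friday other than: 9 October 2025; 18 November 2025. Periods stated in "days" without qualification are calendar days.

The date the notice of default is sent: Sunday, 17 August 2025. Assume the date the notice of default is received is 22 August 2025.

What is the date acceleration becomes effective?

3 January 2026

The last day of the grace period: 42 calendar days after 22 August 2025 is 3 October 2025.
The last day of the response period: 3 October 2025 + 45 days = 17 November 2025.
The last day of the appeal period: 15 business days after Monday, 17 November 2025, skipping weekends and the listed holiday on Nov 18 — Nov 19, Nov 20, Nov 21, Nov 24, …, Dec 5, Dec 8, Dec 9 — lands on Tuesday, 9 December 2025.
The date acceleration becomes effective: 9 December 2025 + 25 days = 3 January 2026.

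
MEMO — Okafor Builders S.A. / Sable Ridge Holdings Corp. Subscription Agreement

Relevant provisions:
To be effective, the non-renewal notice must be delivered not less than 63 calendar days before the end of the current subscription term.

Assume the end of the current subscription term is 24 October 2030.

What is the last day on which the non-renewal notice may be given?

24 October 2030 minus 63 days is 22 August 2030.

22 August 2030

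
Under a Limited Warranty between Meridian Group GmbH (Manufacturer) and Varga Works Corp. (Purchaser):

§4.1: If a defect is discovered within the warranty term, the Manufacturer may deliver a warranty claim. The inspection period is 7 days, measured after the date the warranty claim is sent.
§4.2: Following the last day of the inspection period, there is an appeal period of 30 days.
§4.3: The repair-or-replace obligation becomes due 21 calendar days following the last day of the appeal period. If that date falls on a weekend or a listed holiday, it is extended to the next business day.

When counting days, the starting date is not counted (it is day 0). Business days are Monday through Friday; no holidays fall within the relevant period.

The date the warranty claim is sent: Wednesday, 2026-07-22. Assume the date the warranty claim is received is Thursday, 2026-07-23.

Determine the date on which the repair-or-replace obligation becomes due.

The last day of the inspection period: 2026-07-22 + 7 days = 2026-07-29.
The last day of the appeal period: 2026-07-29 + 30 days = 2026-08-28.
The date on which the repair-or-replace obligation becomes due: 2026-08-28 + 21 days = 2026-09-18. 2026-09-18 is a Friday, so no roll-forward applies.

2026-09-18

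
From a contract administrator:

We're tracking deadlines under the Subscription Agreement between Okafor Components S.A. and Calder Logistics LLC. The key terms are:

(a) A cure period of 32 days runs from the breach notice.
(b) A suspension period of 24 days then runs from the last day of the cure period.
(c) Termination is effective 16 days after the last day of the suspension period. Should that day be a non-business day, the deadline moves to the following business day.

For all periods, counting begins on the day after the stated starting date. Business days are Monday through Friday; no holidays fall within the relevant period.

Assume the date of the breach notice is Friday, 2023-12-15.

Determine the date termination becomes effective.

2024-02-26

The last day of the cure period: 2023-12-15 + 32 days = 2024-01-16.
The last day of the suspension period: 24 calendar days after 2024-01-16 is 2024-02-09.
The date termination becomes effective: 16 calendar days after 2024-02-09 is 2024-02-25. That falls on a Sunday, so it rolls to the next business day, Monday, 2024-02-26.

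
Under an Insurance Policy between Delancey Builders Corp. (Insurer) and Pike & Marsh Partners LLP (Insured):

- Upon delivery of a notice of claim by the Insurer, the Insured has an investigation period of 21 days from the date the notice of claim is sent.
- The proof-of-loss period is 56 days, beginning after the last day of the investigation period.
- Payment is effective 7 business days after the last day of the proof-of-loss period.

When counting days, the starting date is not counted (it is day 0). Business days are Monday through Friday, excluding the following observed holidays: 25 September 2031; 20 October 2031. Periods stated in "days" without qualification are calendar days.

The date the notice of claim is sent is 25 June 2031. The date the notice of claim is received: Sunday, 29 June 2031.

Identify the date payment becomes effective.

The last day of the investigation period: 25 June 2031 + 21 days = 16 July 2031.
The last day of the proof-of-loss period: 56 calendar days after 16 July 2031 is 10 September 2031.
The date payment becomes effective: counting 7 business days from Wednesday, 10 September 2031 (Sep 11, Sep 12, Sep 15, Sep 16, Sep 17, Sep 18, Sep 19, skipping weekends) reaches Friday, 19 September 2031.

19 September 2031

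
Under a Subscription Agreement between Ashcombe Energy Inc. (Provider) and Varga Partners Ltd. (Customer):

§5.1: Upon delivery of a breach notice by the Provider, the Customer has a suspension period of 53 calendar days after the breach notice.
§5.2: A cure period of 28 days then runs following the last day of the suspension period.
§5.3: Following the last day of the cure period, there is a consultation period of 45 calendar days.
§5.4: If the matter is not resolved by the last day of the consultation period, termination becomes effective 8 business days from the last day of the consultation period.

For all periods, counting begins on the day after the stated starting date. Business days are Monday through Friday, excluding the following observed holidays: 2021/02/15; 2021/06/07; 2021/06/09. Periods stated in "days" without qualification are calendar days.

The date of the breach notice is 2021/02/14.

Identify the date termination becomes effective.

2021/06/30

The last day of the suspension period: 2021/02/14 + 53 days = 2021/04/08.
The last day of the cure period: 2021/04/08 + 28 days = 2021/05/06.
The last day of the consultation period: 2021/05/06 + 45 days = 2021/06/20.
The date termination becomes effective: 8 business days after Sunday, 2021/06/20, skipping weekends — Jun 21, Jun 22, Jun 23, Jun 24, Jun 25, Jun 28, Jun 29, Jun 30 — lands on Wednesday, 2021/06/30.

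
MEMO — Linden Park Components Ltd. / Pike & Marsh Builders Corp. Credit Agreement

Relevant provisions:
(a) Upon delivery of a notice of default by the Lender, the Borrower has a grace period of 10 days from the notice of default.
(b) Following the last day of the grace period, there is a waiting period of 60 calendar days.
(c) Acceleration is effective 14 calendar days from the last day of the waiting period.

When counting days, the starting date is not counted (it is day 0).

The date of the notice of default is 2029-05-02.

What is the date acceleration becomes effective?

Adding 10 calendar days to 2029-05-02 gives 2029-05-12, which is the last day of the grace period.
The last day of the waiting period: 2029-05-12 + 60 days = 2029-07-11.
The date acceleration becomes effective: 2029-07-11 + 14 days = 2029-07-25.

2029-07-25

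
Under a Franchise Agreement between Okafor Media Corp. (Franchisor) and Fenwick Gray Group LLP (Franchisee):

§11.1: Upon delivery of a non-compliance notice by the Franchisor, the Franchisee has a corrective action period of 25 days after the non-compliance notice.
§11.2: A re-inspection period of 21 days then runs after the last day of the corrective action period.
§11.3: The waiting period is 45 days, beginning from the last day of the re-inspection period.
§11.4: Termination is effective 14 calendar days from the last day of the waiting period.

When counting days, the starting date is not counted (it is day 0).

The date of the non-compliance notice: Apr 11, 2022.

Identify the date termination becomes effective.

The last day of the corrective action period: 25 calendar days after Apr 11, 2022 is May 6, 2022.
Adding 21 calendar days to May 6, 2022 gives May 27, 2022, which is the last day of the re-inspection period.
The last day of the waiting period: 45 calendar days after May 27, 2022 is Jul 11, 2022.
The date termination becomes effective: 14 calendar days after Jul 11, 2022 is Jul 25, 2022.

Jul 25, 2022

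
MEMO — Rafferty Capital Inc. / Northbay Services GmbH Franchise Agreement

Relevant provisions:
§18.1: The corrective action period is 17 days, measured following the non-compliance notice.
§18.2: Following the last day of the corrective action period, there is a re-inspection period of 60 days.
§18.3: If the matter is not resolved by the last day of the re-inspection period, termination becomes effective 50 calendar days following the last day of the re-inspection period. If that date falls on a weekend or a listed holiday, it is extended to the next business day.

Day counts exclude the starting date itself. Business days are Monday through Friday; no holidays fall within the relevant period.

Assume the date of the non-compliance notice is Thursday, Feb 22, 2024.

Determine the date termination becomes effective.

Adding 17 calendar days to Feb 22, 2024 gives Mar 10, 2024, which is the last day of the corrective action period.
The last day of the re-inspection period: Mar 10, 2024 + 60 days = May 9, 2024.
The date termination becomes effective: 50 calendar days after May 9, 2024 is Jun 28, 2024. Jun 28, 2024 is a Friday, so no roll-forward applies.

Jun 28, 2024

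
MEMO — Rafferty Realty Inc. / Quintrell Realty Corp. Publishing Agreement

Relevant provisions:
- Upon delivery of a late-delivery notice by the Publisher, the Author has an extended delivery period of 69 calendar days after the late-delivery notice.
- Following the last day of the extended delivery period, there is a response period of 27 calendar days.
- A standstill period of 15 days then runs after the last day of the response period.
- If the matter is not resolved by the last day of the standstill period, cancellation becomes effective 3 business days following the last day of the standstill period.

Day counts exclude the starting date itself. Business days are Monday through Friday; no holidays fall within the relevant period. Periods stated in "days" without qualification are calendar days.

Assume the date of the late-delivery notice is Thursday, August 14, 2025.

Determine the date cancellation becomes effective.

The last day of the extended delivery period: August 14, 2025 + 69 days = October 22, 2025.
The last day of the response period: 27 calendar days after October 22, 2025 is November 18, 2025.
The last day of the standstill period: November 18, 2025 + 15 days = December 3, 2025.
The date cancellation becomes effective: 3 business days after Wednesday, December 3, 2025, skipping weekends — Dec 4, Dec 5, Dec 8 — lands on Monday, December 8, 2025.

December 8, 2025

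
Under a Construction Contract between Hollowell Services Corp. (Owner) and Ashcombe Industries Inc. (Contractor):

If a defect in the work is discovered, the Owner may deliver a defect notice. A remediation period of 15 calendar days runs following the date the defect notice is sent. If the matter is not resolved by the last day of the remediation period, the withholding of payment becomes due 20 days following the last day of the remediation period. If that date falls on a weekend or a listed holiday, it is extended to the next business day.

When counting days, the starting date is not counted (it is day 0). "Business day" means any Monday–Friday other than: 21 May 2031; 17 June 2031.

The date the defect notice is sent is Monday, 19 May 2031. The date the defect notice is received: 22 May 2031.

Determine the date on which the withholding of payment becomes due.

23 June 2031

The last day of the remediation period: 15 calendar days after 19 May 2031 is 3 June 2031.
The date on which the withholding of payment becomes due: 20 calendar days after 3 June 2031 is 23 June 2031. 23 June 2031 is a Monday and is not a listed holiday, so no roll-forward applies.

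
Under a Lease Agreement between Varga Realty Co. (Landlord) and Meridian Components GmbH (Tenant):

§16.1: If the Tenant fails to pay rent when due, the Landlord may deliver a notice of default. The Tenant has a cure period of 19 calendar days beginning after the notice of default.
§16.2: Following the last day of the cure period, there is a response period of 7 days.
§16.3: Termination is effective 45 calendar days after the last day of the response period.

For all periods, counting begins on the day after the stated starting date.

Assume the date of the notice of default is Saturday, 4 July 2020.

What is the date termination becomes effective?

The last day of the cure period: 4 July 2020 + 19 days = 23 July 2020.
Adding 7 calendar days to 23 July 2020 gives 30 July 2020, which is the last day of the response period.
Adding 45 calendar days to 30 July 2020 gives 13 September 2020, which is the date termination becomes effective.

13 September 2020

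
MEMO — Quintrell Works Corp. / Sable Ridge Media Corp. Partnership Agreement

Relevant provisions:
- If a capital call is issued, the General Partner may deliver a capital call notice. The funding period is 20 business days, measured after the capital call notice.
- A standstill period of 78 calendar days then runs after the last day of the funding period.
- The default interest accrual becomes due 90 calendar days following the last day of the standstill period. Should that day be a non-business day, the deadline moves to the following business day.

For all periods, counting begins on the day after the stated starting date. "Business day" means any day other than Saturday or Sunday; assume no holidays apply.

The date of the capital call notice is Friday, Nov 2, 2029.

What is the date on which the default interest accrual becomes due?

From Friday, Nov 2, 2029, 20 business days (Nov 5, Nov 6, Nov 7, Nov 8, …, Nov 28, Nov 29, Nov 30, skipping weekends) brings us to Friday, Nov 30, 2029, which is the last day of the funding period.
The last day of the standstill period: Nov 30, 2029 + 78 days = Feb 16, 2030.
The date on which the default interest accrual becomes due: 90 calendar days after Feb 16, 2030 is May 17, 2030. May 17, 2030 is a Friday, so no roll-forward applies.

May 17, 2030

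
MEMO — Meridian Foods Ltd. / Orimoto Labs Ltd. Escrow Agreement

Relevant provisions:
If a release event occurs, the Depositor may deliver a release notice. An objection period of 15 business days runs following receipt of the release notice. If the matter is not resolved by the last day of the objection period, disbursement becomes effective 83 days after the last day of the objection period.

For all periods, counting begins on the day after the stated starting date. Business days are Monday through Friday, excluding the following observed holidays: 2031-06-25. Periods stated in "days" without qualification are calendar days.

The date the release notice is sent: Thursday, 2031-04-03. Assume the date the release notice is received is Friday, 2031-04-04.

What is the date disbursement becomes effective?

2031-07-17

From Friday, 2031-04-04, 15 business days (Apr 7, Apr 8, Apr 9, Apr 10, …, Apr 23, Apr 24, Apr 25, skipping weekends) brings us to Friday, 2031-04-25, which is the last day of the objection period.
The date disbursement becomes effective: 83 calendar days after 2031-04-25 is 2031-07-17.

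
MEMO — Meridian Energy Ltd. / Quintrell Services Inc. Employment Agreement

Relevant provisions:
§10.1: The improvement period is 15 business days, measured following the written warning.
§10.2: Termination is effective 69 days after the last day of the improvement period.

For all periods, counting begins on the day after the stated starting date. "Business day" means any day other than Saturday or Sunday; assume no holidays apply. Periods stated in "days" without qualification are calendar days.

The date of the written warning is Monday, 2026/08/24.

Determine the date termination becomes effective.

2026/11/22

The last day of the improvement period: 15 business days after Monday, 2026/08/24, skipping weekends — Aug 25, Aug 26, Aug 27, Aug 28, …, Sep 10, Sep 11, Sep 14 — lands on Monday, 2026/09/14.
The date termination becomes effective: 2026/09/14 + 69 days = 2026/11/22.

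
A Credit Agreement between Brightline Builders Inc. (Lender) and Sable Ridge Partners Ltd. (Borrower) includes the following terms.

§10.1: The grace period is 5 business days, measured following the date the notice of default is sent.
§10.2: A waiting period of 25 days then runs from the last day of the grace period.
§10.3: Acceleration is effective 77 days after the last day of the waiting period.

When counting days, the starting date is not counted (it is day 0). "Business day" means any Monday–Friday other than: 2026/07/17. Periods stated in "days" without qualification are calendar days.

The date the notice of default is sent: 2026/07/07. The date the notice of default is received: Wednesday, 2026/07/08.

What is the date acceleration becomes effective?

The last day of the grace period: 5 business days after Tuesday, 2026/07/07, skipping weekends — Jul 8, Jul 9, Jul 10, Jul 13, Jul 14 — lands on Tuesday, 2026/07/14.
Adding 25 calendar days to 2026/07/14 gives 2026/08/08, which is the last day of the waiting period.
The date acceleration becomes effective: 77 calendar days after 2026/08/08 is 2026/10/24.

2026/10/24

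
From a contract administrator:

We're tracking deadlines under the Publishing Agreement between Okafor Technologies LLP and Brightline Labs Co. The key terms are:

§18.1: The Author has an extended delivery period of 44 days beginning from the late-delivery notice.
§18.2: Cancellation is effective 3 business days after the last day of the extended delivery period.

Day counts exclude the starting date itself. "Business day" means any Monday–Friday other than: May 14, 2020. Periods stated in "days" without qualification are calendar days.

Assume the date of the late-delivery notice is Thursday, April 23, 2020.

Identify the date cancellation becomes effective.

June 10, 2020

Adding 44 calendar days to April 23, 2020 gives June 6, 2020, which is the last day of the extended delivery period.
The date cancellation becomes effective: counting 3 business days from Saturday, June 6, 2020 (Jun 8, Jun 9, Jun 10, skipping weekends) reaches Wednesday, June 10, 2020.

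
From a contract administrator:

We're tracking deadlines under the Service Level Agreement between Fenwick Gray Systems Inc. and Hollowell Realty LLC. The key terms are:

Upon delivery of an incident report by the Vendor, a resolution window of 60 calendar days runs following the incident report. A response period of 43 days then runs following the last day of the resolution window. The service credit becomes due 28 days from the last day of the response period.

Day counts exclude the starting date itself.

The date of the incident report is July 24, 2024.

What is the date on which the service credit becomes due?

December 2, 2024

The last day of the resolution window: 60 calendar days after July 24, 2024 is September 22, 2024.
Adding 43 calendar days to September 22, 2024 gives November 4, 2024, which is the last day of the response period.
Adding 28 calendar days to November 4, 2024 gives December 2, 2024, which is the date on which the service credit becomes due.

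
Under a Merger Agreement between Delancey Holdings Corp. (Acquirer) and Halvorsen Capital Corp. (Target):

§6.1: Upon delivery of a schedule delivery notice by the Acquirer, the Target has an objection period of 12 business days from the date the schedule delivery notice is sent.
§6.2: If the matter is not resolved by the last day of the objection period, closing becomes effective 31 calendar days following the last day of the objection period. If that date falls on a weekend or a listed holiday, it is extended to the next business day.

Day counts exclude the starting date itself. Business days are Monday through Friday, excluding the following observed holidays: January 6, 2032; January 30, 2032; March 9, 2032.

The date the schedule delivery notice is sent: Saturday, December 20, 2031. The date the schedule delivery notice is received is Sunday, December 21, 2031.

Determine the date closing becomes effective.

From Saturday, December 20, 2031, 12 business days (Dec 22, Dec 23, Dec 24, Dec 25, …, Jan 2, Jan 5, Jan 7, skipping weekends and the listed holiday on Jan 6) brings us to Wednesday, January 7, 2032, which is the last day of the objection period.
Adding 31 calendar days to January 7, 2032 gives February 7, 2032, which is the date closing becomes effective. That falls on a Saturday, so it rolls to the next business day, Monday, February 9, 2032.

February 9, 2032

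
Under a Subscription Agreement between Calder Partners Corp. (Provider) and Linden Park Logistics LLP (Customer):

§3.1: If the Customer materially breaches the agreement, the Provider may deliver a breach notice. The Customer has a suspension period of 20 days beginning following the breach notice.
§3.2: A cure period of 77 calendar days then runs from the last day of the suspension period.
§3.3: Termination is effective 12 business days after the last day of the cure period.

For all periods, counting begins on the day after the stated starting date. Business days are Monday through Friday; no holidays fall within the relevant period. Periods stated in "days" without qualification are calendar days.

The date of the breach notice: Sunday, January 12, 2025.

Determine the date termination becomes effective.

The last day of the suspension period: January 12, 2025 + 20 days = February 1, 2025.
The last day of the cure period: 77 calendar days after February 1, 2025 is April 19, 2025.
The date termination becomes effective: counting 12 business days from Saturday, April 19, 2025 (Apr 21, Apr 22, Apr 23, Apr 24, …, May 2, May 5, May 6, skipping weekends) reaches Tuesday, May 6, 2025.

May 6, 2025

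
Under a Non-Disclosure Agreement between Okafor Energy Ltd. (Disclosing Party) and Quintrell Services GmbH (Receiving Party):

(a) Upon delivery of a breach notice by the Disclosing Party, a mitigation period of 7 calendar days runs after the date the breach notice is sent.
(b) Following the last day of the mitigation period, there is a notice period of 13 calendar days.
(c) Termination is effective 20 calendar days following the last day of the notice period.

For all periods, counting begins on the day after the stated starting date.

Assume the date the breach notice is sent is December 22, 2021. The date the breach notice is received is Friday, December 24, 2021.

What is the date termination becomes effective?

The last day of the mitigation period: December 22, 2021 + 7 days = December 29, 2021.
Adding 13 calendar days to December 29, 2021 gives January 11, 2022, which is the last day of the notice period.
The date termination becomes effective: January 11, 2022 + 20 days = January 31, 2022.

January 31, 2022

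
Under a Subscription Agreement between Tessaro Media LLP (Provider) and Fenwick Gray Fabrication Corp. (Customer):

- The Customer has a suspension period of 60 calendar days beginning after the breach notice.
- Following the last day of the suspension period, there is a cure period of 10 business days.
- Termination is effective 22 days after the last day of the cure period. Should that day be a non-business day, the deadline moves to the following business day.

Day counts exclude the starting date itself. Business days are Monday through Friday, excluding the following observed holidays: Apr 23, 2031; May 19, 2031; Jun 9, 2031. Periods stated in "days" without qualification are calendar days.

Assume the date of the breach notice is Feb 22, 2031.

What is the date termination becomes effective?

May 29, 2031

The last day of the suspension period: 60 calendar days after Feb 22, 2031 is Apr 23, 2031.
From Wednesday, Apr 23, 2031, 10 business days (Apr 24, Apr 25, Apr 28, Apr 29, Apr 30, May 1, May 2, May 5, May 6, May 7, skipping weekends) brings us to Wednesday, May 7, 2031, which is the last day of the cure period.
The date termination becomes effective: May 7, 2031 + 22 days = May 29, 2031. May 29, 2031 is a Thursday and is not a listed holiday, so no roll-forward applies.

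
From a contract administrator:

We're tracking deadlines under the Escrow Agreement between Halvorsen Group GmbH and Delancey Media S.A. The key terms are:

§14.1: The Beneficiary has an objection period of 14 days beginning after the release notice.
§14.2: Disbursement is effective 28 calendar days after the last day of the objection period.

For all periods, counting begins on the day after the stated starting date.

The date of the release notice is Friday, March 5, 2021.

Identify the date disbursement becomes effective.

April 16, 2021

Adding 14 calendar days to March 5, 2021 gives March 19, 2021, which is the last day of the objection period.
The date disbursement becomes effective: 28 calendar days after March 19, 2021 is April 16, 2021.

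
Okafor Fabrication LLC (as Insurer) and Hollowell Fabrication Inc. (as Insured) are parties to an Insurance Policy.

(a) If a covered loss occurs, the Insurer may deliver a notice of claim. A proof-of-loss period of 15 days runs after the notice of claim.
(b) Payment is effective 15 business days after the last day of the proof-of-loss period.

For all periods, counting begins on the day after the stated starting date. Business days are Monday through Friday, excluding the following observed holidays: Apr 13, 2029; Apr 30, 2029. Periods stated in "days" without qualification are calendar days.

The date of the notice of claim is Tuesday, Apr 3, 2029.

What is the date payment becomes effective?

May 10, 2029

Adding 15 calendar days to Apr 3, 2029 gives Apr 18, 2029, which is the last day of the proof-of-loss period.
The date payment becomes effective: counting 15 business days from Wednesday, Apr 18, 2029 (Apr 19, Apr 20, Apr 23, Apr 24, …, May 8, May 9, May 10, skipping weekends and the listed holiday on Apr 30) reaches Thursday, May 10, 2029.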